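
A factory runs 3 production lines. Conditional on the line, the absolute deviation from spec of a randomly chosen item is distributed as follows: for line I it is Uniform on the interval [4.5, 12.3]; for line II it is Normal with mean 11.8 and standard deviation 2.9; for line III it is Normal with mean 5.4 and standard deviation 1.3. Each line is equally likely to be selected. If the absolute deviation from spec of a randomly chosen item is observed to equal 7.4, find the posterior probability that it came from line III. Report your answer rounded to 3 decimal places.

Likelihoods f(7.4 | ·): I: 0.128205; II: 0.0435145; III: 0.0939742.
Posterior ∝ prior × likelihood. Numerator for III: 0.333333·0.0939742 = 0.0313247.
Normalizing constant: 0.333333·0.128205 + 0.333333·0.0435145 + 0.333333·0.0939742 = 0.0885646.
P(III | observation) = 0.0313247 / 0.0885646 = 0.353694.

0.354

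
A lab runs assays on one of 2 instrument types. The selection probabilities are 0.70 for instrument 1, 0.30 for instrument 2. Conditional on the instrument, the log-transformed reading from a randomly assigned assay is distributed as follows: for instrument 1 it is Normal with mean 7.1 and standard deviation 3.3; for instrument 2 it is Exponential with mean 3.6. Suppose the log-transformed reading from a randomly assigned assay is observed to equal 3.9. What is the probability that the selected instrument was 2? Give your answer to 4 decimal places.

Likelihoods f(3.9 | ·): 1: 0.0755457; 2: 0.0940182.
Posterior ∝ prior × likelihood. Numerator for 2: 0.3·0.0940182 = 0.0282055.
Normalizing constant: 0.7·0.0755457 + 0.3·0.0940182 = 0.0810875.
P(2 | observation) = 0.0282055 / 0.0810875 = 0.34784.

0.3478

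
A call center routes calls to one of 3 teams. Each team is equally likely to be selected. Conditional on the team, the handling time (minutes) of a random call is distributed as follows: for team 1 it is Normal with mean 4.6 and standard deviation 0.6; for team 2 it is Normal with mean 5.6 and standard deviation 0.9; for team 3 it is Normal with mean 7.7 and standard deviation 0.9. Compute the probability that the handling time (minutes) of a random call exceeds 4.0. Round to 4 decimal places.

0.9345

Conditional on each team, P(X > 4.0): 1: 0.841345; 2: 0.96228; 3: 0.99998.
By total probability, P(X > 4.0) = 0.333333·0.841345 + 0.333333·0.96228 + 0.333333·0.99998 = 0.934535.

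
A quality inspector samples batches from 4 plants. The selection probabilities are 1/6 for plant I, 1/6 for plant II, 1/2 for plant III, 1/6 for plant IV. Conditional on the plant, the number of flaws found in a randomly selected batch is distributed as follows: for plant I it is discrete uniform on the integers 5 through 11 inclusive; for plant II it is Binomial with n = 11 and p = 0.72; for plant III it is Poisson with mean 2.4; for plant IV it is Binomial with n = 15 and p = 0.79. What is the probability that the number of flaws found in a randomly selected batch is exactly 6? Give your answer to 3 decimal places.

Conditional on each plant, P(X = 6): I: 0.142857; II: 0.110771; III: 0.0240784; IV: 0.000966363.
By total probability, P(X = 6) = 0.166667·0.142857 + 0.166667·0.110771 + 0.5·0.0240784 + 0.166667·0.000966363 = 0.0544717.

0.054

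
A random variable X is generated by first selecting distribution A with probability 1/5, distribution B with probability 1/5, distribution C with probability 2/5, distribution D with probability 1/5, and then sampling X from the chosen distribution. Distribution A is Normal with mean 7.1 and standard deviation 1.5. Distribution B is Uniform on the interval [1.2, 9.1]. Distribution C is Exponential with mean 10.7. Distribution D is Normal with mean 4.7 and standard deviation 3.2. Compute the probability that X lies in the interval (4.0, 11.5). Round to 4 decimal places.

0.5775

Conditional on each component, P(4.0 < X < 11.5): A: 0.97894; B: 0.64557; C: 0.346715; D: 0.569784.
By total probability, P(4.0 < X < 11.5) = 0.2·0.97894 + 0.2·0.64557 + 0.4·0.346715 + 0.2·0.569784 = 0.577545.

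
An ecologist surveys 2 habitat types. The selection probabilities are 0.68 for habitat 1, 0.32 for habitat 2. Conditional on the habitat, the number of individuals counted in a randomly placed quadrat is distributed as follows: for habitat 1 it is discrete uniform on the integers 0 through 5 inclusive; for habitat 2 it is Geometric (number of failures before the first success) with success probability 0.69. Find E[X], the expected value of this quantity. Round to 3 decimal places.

Component means — 1: 2.5; 2: 0.449275.
E[X] = 0.68·2.5 + 0.32·0.449275 = 1.84377.

1.844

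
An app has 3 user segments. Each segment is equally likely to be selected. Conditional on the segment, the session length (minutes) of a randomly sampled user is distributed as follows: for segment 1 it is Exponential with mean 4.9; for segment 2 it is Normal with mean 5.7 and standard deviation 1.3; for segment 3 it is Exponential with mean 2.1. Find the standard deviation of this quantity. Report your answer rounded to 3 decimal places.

3.524

Per component, 1: μ=4.9, E[X²]=48.02; 2: μ=5.7, E[X²]=34.18; 3: μ=2.1, E[X²]=8.82.
E[X] = 0.333333·4.9 + 0.333333·5.7 + 0.333333·2.1 = 4.23333.
E[X²] = 0.333333·48.02 + 0.333333·34.18 + 0.333333·8.82 = 30.34.
Var(X) = E[X²] − (E[X])² = 30.34 − 17.9211 = 12.4189.
SD(X) = √12.4189 = 3.52404.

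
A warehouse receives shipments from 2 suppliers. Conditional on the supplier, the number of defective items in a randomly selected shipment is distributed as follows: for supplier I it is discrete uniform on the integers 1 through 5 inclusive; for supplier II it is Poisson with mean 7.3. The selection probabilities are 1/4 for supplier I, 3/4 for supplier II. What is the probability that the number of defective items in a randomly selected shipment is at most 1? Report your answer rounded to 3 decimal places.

Conditional on each supplier, P(X ≤ 1): I: 0.2; II: 0.00560697.
By total probability, P(X ≤ 1) = 0.25·0.2 + 0.75·0.00560697 = 0.0542052.

0.054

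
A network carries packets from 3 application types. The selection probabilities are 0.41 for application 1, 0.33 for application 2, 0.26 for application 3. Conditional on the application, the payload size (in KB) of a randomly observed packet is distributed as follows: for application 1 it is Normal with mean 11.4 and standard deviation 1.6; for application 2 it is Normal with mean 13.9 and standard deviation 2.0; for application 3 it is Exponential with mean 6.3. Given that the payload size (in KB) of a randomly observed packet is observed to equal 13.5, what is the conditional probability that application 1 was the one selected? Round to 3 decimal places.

0.384

Likelihoods f(13.5 | ·): 1: 0.105371; 2: 0.195521; 3: 0.0186221.
Posterior ∝ prior × likelihood. Numerator for 1: 0.41·0.105371 = 0.043202.
Normalizing constant: 0.41·0.105371 + 0.33·0.195521 + 0.26·0.0186221 = 0.112566.
P(1 | observation) = 0.043202 / 0.112566 = 0.383793.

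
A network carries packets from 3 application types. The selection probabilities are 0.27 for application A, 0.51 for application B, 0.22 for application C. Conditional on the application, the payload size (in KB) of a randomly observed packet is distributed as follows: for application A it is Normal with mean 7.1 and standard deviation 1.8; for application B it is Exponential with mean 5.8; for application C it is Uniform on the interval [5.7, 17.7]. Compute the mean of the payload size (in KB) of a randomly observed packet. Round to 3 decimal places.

Component means — A: 7.1; B: 5.8; C: 11.7.
E[X] = 0.27·7.1 + 0.51·5.8 + 0.22·11.7 = 7.449.

7.449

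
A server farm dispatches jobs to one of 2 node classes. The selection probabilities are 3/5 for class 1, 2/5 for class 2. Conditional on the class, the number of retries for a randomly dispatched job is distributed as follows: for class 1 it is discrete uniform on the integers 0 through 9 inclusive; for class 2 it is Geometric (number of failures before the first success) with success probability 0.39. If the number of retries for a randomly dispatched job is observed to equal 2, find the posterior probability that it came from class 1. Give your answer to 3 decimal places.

0.508

Likelihoods P(X=2 | ·): 1: 0.1; 2: 0.145119.
Posterior ∝ prior × likelihood. Numerator for 1: 0.6·0.1 = 0.06.
Normalizing constant: 0.6·0.1 + 0.4·0.145119 = 0.118048.
P(1 | observation) = 0.06 / 0.118048 = 0.50827.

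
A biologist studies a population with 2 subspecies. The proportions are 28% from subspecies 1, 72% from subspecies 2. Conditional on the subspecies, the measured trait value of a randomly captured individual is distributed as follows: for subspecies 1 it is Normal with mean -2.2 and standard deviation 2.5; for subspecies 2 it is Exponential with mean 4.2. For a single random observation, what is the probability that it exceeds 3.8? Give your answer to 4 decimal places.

Conditional on each subspecies, P(X > 3.8): 1: 0.00819754; 2: 0.404638.
By total probability, P(X > 3.8) = 0.28·0.00819754 + 0.72·0.404638 = 0.293635.

0.2936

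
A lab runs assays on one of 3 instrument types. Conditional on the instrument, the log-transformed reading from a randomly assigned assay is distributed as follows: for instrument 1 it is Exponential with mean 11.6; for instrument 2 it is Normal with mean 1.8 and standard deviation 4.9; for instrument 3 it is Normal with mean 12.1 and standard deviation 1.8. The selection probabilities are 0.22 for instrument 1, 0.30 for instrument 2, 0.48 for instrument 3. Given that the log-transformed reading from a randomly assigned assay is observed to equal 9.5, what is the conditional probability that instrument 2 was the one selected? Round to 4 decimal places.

0.1342

Likelihoods f(9.5 | ·): 1: 0.0380075; 2: 0.0236861; 3: 0.0780867.
Posterior ∝ prior × likelihood. Numerator for 2: 0.3·0.0236861 = 0.00710582.
Normalizing constant: 0.22·0.0380075 + 0.3·0.0236861 + 0.48·0.0780867 = 0.0529491.
P(2 | observation) = 0.00710582 / 0.0529491 = 0.134201.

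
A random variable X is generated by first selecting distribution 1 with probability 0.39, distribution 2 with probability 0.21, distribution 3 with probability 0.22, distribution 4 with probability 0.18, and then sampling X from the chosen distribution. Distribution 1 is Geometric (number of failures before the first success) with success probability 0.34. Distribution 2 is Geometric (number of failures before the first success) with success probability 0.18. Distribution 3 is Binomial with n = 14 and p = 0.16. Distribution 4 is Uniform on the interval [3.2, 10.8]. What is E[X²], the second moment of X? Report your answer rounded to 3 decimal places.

For each component E[X²] = Var + (mean)², giving 1: 9.47751; 2: 46.0617; 3: 6.8992; 4: 53.8133.
Overall E[X²] = 0.39·9.47751 + 0.21·46.0617 + 0.22·6.8992 + 0.18·53.8133 = 24.5734.

24.573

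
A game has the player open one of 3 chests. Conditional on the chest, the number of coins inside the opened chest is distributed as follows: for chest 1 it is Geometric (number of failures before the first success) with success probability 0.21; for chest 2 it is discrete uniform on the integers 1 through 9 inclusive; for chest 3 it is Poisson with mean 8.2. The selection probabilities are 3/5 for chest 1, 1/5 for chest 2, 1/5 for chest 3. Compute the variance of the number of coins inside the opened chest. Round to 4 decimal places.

Per component, 1: μ=3.7619, E[X²]=32.0658; 2: μ=5, E[X²]=31.6667; 3: μ=8.2, E[X²]=75.44.
E[X] = 0.6·3.7619 + 0.2·5 + 0.2·8.2 = 4.89714.
E[X²] = 0.6·32.0658 + 0.2·31.6667 + 0.2·75.44 = 40.6608.
Var(X) = E[X²] − (E[X])² = 40.6608 − 23.982 = 16.6788.

16.6788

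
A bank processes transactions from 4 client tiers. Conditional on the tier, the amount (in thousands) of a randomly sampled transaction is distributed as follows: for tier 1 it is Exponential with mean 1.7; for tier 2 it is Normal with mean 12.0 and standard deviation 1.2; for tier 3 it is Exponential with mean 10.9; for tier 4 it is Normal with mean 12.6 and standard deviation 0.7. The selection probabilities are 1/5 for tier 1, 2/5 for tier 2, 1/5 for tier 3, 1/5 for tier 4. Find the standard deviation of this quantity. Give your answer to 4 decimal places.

6.4715

Per component, 1: μ=1.7, E[X²]=5.78; 2: μ=12, E[X²]=145.44; 3: μ=10.9, E[X²]=237.62; 4: μ=12.6, E[X²]=159.25.
E[X] = 0.2·1.7 + 0.4·12 + 0.2·10.9 + 0.2·12.6 = 9.84.
E[X²] = 0.2·5.78 + 0.4·145.44 + 0.2·237.62 + 0.2·159.25 = 138.706.
Var(X) = E[X²] − (E[X])² = 138.706 − 96.8256 = 41.8804.
SD(X) = √41.8804 = 6.47151.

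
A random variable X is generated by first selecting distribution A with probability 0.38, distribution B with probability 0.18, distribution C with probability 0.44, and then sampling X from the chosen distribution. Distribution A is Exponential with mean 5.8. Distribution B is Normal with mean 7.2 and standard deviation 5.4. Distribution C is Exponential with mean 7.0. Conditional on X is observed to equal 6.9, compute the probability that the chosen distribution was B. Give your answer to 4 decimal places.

Likelihoods f(6.9 | ·): A: 0.05247; B: 0.0737643; C: 0.0533104.
Posterior ∝ prior × likelihood. Numerator for B: 0.18·0.0737643 = 0.0132776.
Normalizing constant: 0.38·0.05247 + 0.18·0.0737643 + 0.44·0.0533104 = 0.0566727.
P(B | observation) = 0.0132776 / 0.0566727 = 0.234285.

0.2343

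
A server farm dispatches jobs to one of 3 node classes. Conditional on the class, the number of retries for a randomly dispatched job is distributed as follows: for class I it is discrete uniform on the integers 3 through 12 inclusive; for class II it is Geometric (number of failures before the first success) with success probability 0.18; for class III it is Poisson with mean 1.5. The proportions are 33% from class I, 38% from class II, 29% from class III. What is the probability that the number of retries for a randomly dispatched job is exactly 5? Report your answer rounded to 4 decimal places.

0.0625

Conditional on each class, P(X = 5): I: 0.1; II: 0.0667332; III: 0.01412.
By total probability, P(X = 5) = 0.33·0.1 + 0.38·0.0667332 + 0.29·0.01412 = 0.0624534.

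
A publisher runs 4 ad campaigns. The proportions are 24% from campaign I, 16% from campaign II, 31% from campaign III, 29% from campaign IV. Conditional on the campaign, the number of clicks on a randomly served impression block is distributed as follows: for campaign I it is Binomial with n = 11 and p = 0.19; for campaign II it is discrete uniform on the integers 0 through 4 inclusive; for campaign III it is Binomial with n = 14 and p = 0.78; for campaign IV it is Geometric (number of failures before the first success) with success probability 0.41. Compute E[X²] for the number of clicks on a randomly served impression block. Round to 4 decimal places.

For each component E[X²] = Var + (mean)², giving I: 6.061; II: 6; III: 121.649; IV: 5.58061.
Overall E[X²] = 0.24·6.061 + 0.16·6 + 0.31·121.649 + 0.29·5.58061 = 41.7441.

41.7441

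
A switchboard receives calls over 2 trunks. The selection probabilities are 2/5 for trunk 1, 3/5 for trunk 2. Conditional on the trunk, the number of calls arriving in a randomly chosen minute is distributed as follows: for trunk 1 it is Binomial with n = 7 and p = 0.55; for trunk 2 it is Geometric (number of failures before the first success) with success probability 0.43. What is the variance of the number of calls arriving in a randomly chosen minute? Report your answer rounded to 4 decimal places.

4.0721

Per component, 1: μ=3.85, E[X²]=16.555; 2: μ=1.32558, E[X²]=4.83991.
E[X] = 0.4·3.85 + 0.6·1.32558 = 2.33535.
E[X²] = 0.4·16.555 + 0.6·4.83991 = 9.52595.
Var(X) = E[X²] − (E[X])² = 9.52595 − 5.45385 = 4.07209.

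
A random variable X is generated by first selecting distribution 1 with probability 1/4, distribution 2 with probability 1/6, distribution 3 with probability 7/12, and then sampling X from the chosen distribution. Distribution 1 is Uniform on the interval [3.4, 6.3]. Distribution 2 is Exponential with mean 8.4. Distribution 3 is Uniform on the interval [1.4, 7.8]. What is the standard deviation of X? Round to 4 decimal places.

Per component, 1: μ=4.85, E[X²]=24.2233; 2: μ=8.4, E[X²]=141.12; 3: μ=4.6, E[X²]=24.5733.
E[X] = 0.25·4.85 + 0.166667·8.4 + 0.583333·4.6 = 5.29583.
E[X²] = 0.25·24.2233 + 0.166667·141.12 + 0.583333·24.5733 = 43.9103.
Var(X) = E[X²] − (E[X])² = 43.9103 − 28.0459 = 15.8644.
SD(X) = √15.8644 = 3.98302.

3.9830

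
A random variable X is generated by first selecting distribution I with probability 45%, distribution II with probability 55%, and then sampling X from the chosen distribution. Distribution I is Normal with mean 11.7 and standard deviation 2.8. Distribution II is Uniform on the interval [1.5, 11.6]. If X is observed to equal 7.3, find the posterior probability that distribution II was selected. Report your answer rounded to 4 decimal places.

0.7449

Likelihoods f(7.3 | ·): I: 0.0414506; II: 0.0990099.
Posterior ∝ prior × likelihood. Numerator for II: 0.55·0.0990099 = 0.0544554.
Normalizing constant: 0.45·0.0414506 + 0.55·0.0990099 = 0.0731082.
P(II | observation) = 0.0544554 / 0.0731082 = 0.744861.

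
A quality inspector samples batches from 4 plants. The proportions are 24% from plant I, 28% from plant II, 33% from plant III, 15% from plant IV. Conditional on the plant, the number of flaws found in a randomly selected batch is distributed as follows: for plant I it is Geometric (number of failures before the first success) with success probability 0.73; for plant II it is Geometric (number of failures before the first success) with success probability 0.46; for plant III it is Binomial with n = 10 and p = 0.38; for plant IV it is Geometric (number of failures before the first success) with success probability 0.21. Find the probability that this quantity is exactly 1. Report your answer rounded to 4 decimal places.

Conditional on each plant, P(X = 1): I: 0.1971; II: 0.2484; III: 0.0514409; IV: 0.1659.
By total probability, P(X = 1) = 0.24·0.1971 + 0.28·0.2484 + 0.33·0.0514409 + 0.15·0.1659 = 0.158717.

0.1587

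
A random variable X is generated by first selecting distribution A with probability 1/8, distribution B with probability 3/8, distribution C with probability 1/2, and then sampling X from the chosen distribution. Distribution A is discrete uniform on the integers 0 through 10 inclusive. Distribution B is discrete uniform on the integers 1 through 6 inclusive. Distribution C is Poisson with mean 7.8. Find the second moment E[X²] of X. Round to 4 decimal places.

For each component E[X²] = Var + (mean)², giving A: 35; B: 15.1667; C: 68.64.
Overall E[X²] = 0.125·35 + 0.375·15.1667 + 0.5·68.64 = 44.3825.

44.3825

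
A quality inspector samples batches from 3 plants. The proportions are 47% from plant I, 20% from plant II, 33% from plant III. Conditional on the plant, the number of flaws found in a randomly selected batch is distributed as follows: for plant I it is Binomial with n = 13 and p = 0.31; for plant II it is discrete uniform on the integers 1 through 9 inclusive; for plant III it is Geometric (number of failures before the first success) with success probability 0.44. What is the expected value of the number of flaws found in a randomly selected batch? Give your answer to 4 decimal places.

3.3141

Component means — I: 4.03; II: 5; III: 1.27273.
E[X] = 0.47·4.03 + 0.2·5 + 0.33·1.27273 = 3.3141.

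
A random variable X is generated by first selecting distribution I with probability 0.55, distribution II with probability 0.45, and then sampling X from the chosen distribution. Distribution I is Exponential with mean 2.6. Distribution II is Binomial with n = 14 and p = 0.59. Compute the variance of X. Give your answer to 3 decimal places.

Per component, I: μ=2.6, E[X²]=13.52; II: μ=8.26, E[X²]=71.6142.
E[X] = 0.55·2.6 + 0.45·8.26 = 5.147.
E[X²] = 0.55·13.52 + 0.45·71.6142 = 39.6624.
Var(X) = E[X²] − (E[X])² = 39.6624 − 26.4916 = 13.1708.

13.171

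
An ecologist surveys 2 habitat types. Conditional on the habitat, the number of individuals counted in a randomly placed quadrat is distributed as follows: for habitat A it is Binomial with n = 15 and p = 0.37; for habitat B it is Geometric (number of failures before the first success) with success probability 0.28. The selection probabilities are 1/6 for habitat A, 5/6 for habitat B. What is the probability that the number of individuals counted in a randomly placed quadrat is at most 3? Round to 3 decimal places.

0.632

Conditional on each habitat, P(X ≤ 3): A: 0.135085; B: 0.731261.
By total probability, P(X ≤ 3) = 0.166667·0.135085 + 0.833333·0.731261 = 0.631899.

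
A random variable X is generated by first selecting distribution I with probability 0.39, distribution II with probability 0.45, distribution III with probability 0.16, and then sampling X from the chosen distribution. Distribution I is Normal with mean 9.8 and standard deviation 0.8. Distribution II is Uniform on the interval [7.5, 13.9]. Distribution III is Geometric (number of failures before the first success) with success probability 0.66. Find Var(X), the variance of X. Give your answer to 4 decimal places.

14.9007

Per component, I: μ=9.8, E[X²]=96.68; II: μ=10.7, E[X²]=117.903; III: μ=0.515152, E[X²]=1.04591.
E[X] = 0.39·9.8 + 0.45·10.7 + 0.16·0.515152 = 8.71942.
E[X²] = 0.39·96.68 + 0.45·117.903 + 0.16·1.04591 = 90.929.
Var(X) = E[X²] − (E[X])² = 90.929 − 76.0284 = 14.9007.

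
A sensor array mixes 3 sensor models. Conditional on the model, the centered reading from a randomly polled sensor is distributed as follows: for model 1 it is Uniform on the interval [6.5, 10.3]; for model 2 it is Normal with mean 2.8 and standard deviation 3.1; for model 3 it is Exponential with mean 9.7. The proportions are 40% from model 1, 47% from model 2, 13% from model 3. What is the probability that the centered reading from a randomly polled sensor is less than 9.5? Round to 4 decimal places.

0.8598

Conditional on each model, P(X < 9.5): 1: 0.789474; 2: 0.984664; 3: 0.624457.
By total probability, P(X < 9.5) = 0.4·0.789474 + 0.47·0.984664 + 0.13·0.624457 = 0.859761.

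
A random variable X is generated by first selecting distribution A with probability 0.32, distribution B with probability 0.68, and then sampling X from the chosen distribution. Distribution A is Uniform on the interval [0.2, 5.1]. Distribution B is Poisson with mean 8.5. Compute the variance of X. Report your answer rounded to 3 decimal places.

Per component, A: μ=2.65, E[X²]=9.02333; B: μ=8.5, E[X²]=80.75.
E[X] = 0.32·2.65 + 0.68·8.5 = 6.628.
E[X²] = 0.32·9.02333 + 0.68·80.75 = 57.7975.
Var(X) = E[X²] − (E[X])² = 57.7975 − 43.9304 = 13.8671.

13.867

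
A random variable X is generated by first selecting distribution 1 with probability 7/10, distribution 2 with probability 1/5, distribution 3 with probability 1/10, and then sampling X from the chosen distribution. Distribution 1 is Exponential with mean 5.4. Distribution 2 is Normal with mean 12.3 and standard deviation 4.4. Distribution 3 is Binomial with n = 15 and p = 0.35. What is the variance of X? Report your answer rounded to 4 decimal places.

Per component, 1: μ=5.4, E[X²]=58.32; 2: μ=12.3, E[X²]=170.65; 3: μ=5.25, E[X²]=30.975.
E[X] = 0.7·5.4 + 0.2·12.3 + 0.1·5.25 = 6.765.
E[X²] = 0.7·58.32 + 0.2·170.65 + 0.1·30.975 = 78.0515.
Var(X) = E[X²] − (E[X])² = 78.0515 − 45.7652 = 32.2863.

32.2863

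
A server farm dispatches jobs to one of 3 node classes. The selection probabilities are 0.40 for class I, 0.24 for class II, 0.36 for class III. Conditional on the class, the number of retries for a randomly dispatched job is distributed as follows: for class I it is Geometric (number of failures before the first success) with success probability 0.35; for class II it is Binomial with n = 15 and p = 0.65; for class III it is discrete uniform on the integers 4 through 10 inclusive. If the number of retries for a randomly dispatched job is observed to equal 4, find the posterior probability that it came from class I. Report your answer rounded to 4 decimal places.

Likelihoods P(X=4 | ·): I: 0.0624772; II: 0.00235253; III: 0.142857.
Posterior ∝ prior × likelihood. Numerator for I: 0.4·0.0624772 = 0.0249909.
Normalizing constant: 0.4·0.0624772 + 0.24·0.00235253 + 0.36·0.142857 = 0.0769841.
P(I | observation) = 0.0249909 / 0.0769841 = 0.324624.

0.3246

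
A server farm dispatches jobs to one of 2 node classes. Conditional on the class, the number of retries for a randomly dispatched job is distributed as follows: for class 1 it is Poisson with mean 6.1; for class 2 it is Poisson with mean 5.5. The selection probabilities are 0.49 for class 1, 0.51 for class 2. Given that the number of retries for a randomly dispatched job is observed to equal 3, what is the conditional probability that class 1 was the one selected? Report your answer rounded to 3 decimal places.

0.418

Likelihoods P(X=3 | ·): 1: 0.0848481; 2: 0.113323.
Posterior ∝ prior × likelihood. Numerator for 1: 0.49·0.0848481 = 0.0415755.
Normalizing constant: 0.49·0.0848481 + 0.51·0.113323 = 0.0993702.
P(1 | observation) = 0.0415755 / 0.0993702 = 0.418391.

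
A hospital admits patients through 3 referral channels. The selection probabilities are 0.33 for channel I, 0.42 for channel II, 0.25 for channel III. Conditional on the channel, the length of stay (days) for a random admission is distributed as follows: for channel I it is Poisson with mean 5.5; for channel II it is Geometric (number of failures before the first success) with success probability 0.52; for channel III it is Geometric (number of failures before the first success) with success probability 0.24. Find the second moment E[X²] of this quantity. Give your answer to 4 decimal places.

18.7065

For each component E[X²] = Var + (mean)², giving I: 35.75; II: 2.62722; III: 23.2222.
Overall E[X²] = 0.33·35.75 + 0.42·2.62722 + 0.25·23.2222 = 18.7065.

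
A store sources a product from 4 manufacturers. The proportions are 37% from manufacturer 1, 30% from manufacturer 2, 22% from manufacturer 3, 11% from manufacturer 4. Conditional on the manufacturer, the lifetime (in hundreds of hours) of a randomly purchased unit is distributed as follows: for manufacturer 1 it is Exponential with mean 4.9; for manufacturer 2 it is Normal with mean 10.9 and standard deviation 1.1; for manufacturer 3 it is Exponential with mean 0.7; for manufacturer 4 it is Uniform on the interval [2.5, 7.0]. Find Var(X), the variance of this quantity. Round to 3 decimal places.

23.485

Per component, 1: μ=4.9, E[X²]=48.02; 2: μ=10.9, E[X²]=120.02; 3: μ=0.7, E[X²]=0.98; 4: μ=4.75, E[X²]=24.25.
E[X] = 0.37·4.9 + 0.3·10.9 + 0.22·0.7 + 0.11·4.75 = 5.7595.
E[X²] = 0.37·48.02 + 0.3·120.02 + 0.22·0.98 + 0.11·24.25 = 56.6565.
Var(X) = E[X²] − (E[X])² = 56.6565 − 33.1718 = 23.4847.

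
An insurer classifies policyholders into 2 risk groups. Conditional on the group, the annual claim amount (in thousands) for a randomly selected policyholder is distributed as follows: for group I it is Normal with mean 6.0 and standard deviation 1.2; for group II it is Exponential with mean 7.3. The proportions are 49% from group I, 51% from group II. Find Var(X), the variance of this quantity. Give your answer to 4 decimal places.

28.3058

Per component, I: μ=6, E[X²]=37.44; II: μ=7.3, E[X²]=106.58.
E[X] = 0.49·6 + 0.51·7.3 = 6.663.
E[X²] = 0.49·37.44 + 0.51·106.58 = 72.7014.
Var(X) = E[X²] − (E[X])² = 72.7014 − 44.3956 = 28.3058.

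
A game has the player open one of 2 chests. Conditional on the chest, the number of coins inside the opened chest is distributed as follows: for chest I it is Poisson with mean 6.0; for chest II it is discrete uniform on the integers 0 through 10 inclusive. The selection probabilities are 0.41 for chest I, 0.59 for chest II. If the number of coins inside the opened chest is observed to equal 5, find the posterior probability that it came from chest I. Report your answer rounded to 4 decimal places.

0.5511

Likelihoods P(X=5 | ·): I: 0.160623; II: 0.0909091.
Posterior ∝ prior × likelihood. Numerator for I: 0.41·0.160623 = 0.0658555.
Normalizing constant: 0.41·0.160623 + 0.59·0.0909091 = 0.119492.
P(I | observation) = 0.0658555 / 0.119492 = 0.55113.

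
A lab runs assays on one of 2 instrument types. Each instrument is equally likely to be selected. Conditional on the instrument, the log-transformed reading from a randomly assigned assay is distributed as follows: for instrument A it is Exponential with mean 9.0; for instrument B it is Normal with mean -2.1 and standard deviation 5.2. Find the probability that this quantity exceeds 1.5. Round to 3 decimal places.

0.545

Conditional on each instrument, P(X > 1.5): A: 0.846482; B: 0.244372.
By total probability, P(X > 1.5) = 0.5·0.846482 + 0.5·0.244372 = 0.545427.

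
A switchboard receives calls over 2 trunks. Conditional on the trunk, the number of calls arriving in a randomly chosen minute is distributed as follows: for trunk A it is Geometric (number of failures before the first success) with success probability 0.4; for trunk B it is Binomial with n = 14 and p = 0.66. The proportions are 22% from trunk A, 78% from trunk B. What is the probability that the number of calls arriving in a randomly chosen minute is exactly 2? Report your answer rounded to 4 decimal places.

Conditional on each trunk, P(X = 2): A: 0.144; B: 9.45968e-05.
By total probability, P(X = 2) = 0.22·0.144 + 0.78·9.45968e-05 = 0.0317538.

0.0318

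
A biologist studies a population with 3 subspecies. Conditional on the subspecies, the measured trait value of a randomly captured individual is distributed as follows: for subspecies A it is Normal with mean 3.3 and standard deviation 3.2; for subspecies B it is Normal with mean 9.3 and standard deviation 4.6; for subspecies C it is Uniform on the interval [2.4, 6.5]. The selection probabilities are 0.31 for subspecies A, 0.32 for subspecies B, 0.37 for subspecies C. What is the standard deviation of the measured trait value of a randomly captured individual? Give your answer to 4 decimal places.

4.1197

Per component, A: μ=3.3, E[X²]=21.13; B: μ=9.3, E[X²]=107.65; C: μ=4.45, E[X²]=21.2033.
E[X] = 0.31·3.3 + 0.32·9.3 + 0.37·4.45 = 5.6455.
E[X²] = 0.31·21.13 + 0.32·107.65 + 0.37·21.2033 = 48.8435.
Var(X) = E[X²] − (E[X])² = 48.8435 − 31.8717 = 16.9719.
SD(X) = √16.9719 = 4.11969.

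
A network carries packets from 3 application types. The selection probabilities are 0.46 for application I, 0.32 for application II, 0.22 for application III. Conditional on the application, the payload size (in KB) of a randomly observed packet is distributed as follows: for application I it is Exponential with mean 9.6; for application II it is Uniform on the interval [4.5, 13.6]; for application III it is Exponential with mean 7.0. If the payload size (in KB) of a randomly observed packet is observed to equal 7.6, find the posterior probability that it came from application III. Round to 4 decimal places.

Likelihoods f(7.6 | ·): I: 0.0471968; II: 0.10989; III: 0.0482372.
Posterior ∝ prior × likelihood. Numerator for III: 0.22·0.0482372 = 0.0106122.
Normalizing constant: 0.46·0.0471968 + 0.32·0.10989 + 0.22·0.0482372 = 0.0674875.
P(III | observation) = 0.0106122 / 0.0674875 = 0.157247.

0.1572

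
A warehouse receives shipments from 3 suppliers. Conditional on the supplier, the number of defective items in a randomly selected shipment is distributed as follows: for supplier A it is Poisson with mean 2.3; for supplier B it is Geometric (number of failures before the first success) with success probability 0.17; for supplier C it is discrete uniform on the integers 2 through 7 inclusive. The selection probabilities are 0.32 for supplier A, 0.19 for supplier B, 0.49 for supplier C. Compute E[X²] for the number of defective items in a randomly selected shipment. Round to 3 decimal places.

23.766

For each component E[X²] = Var + (mean)², giving A: 7.59; B: 52.5571; C: 23.1667.
Overall E[X²] = 0.32·7.59 + 0.19·52.5571 + 0.49·23.1667 = 23.7663.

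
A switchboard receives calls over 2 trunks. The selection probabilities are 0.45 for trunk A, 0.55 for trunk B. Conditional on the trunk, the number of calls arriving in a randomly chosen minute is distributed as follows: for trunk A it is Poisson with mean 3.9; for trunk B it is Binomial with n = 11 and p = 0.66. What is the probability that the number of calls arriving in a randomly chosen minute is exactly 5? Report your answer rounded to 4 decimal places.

0.1176

Conditional on each trunk, P(X = 5): A: 0.152193; B: 0.0893789.
By total probability, P(X = 5) = 0.45·0.152193 + 0.55·0.0893789 = 0.117645.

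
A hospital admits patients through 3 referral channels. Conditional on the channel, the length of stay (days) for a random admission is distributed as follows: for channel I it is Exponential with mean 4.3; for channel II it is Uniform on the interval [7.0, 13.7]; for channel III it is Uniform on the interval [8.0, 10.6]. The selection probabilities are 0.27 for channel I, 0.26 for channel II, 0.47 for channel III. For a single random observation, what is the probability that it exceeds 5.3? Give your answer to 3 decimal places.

0.809

Conditional on each channel, P(X > 5.3): I: 0.291546; II: 1; III: 1.
By total probability, P(X > 5.3) = 0.27·0.291546 + 0.26·1 + 0.47·1 = 0.808717.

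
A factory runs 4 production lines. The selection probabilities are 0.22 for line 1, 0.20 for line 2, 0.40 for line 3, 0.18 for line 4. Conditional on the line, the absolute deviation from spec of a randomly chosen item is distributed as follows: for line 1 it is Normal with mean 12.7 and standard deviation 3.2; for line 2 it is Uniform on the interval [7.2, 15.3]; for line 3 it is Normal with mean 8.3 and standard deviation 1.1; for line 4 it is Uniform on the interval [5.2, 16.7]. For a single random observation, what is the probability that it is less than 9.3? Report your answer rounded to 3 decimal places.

0.475

Conditional on each line, P(X < 9.3): 1: 0.144004; 2: 0.259259; 3: 0.818349; 4: 0.356522.
By total probability, P(X < 9.3) = 0.22·0.144004 + 0.2·0.259259 + 0.4·0.818349 + 0.18·0.356522 = 0.475046.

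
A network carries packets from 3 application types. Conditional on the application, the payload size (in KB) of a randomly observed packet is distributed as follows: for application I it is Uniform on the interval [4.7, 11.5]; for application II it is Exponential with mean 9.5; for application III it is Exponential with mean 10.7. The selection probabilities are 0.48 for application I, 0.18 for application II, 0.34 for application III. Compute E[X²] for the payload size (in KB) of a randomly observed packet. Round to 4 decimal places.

For each component E[X²] = Var + (mean)², giving I: 69.4633; II: 180.5; III: 228.98.
Overall E[X²] = 0.48·69.4633 + 0.18·180.5 + 0.34·228.98 = 143.686.

143.6856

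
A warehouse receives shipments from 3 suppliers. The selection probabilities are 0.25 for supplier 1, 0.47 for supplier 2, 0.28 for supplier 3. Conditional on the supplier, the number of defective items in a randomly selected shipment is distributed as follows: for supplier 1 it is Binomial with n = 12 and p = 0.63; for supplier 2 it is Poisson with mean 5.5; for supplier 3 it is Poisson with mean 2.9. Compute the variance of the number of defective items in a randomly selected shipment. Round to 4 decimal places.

7.0046

Per component, 1: μ=7.56, E[X²]=59.9508; 2: μ=5.5, E[X²]=35.75; 3: μ=2.9, E[X²]=11.31.
E[X] = 0.25·7.56 + 0.47·5.5 + 0.28·2.9 = 5.287.
E[X²] = 0.25·59.9508 + 0.47·35.75 + 0.28·11.31 = 34.957.
Var(X) = E[X²] − (E[X])² = 34.957 − 27.9524 = 7.00463.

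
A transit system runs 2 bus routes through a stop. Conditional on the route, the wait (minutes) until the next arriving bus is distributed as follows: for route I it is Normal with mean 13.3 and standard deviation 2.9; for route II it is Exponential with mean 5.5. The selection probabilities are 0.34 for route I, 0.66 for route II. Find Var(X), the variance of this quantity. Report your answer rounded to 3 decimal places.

Per component, I: μ=13.3, E[X²]=185.3; II: μ=5.5, E[X²]=60.5.
E[X] = 0.34·13.3 + 0.66·5.5 = 8.152.
E[X²] = 0.34·185.3 + 0.66·60.5 = 102.932.
Var(X) = E[X²] − (E[X])² = 102.932 − 66.4551 = 36.4769.

36.477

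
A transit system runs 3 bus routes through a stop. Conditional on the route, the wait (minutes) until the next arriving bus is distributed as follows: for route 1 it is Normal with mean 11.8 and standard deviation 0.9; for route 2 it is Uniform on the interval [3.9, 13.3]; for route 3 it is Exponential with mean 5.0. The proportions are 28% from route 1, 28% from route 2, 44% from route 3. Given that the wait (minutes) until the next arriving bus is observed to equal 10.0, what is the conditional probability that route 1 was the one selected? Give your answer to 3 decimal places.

0.287

Likelihoods f(10.0 | ·): 1: 0.05999; 2: 0.106383; 3: 0.0270671.
Posterior ∝ prior × likelihood. Numerator for 1: 0.28·0.05999 = 0.0167972.
Normalizing constant: 0.28·0.05999 + 0.28·0.106383 + 0.44·0.0270671 = 0.0584939.
P(1 | observation) = 0.0167972 / 0.0584939 = 0.287161.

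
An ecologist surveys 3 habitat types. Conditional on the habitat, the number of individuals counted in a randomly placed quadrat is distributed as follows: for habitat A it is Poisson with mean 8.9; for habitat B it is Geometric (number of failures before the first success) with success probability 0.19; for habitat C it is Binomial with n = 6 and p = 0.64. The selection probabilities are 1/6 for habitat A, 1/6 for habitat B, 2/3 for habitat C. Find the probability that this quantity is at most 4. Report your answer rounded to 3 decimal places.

Conditional on each habitat, P(X ≤ 4): A: 0.0584325; B: 0.651322; C: 0.699352.
By total probability, P(X ≤ 4) = 0.166667·0.0584325 + 0.166667·0.651322 + 0.666667·0.699352 = 0.584527.

0.585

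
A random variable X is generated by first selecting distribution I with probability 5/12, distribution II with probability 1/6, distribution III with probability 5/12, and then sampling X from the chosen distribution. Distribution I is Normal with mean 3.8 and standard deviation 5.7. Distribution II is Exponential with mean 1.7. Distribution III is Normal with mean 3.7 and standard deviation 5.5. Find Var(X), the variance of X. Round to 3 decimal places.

Per component, I: μ=3.8, E[X²]=46.93; II: μ=1.7, E[X²]=5.78; III: μ=3.7, E[X²]=43.94.
E[X] = 0.416667·3.8 + 0.166667·1.7 + 0.416667·3.7 = 3.40833.
E[X²] = 0.416667·46.93 + 0.166667·5.78 + 0.416667·43.94 = 38.8258.
Var(X) = E[X²] − (E[X])² = 38.8258 − 11.6167 = 27.2091.

27.209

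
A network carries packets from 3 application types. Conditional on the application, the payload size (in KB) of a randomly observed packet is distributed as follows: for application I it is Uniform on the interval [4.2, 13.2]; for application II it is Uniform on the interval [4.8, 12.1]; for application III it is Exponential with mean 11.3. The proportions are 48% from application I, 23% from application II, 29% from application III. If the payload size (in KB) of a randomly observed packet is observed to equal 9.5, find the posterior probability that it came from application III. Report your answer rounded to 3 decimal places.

Likelihoods f(9.5 | ·): I: 0.111111; II: 0.136986; III: 0.0381774.
Posterior ∝ prior × likelihood. Numerator for III: 0.29·0.0381774 = 0.0110715.
Normalizing constant: 0.48·0.111111 + 0.23·0.136986 + 0.29·0.0381774 = 0.0959116.
P(III | observation) = 0.0110715 / 0.0959116 = 0.115434.

0.115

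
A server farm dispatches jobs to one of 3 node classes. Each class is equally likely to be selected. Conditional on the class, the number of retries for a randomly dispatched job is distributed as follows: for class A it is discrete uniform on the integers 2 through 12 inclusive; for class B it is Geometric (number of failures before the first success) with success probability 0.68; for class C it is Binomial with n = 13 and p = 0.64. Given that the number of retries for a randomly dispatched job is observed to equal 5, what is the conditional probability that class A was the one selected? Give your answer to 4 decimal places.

0.6878

Likelihoods P(X=5 | ·): A: 0.0909091; B: 0.0022817; C: 0.0389851.
Posterior ∝ prior × likelihood. Numerator for A: 0.333333·0.0909091 = 0.030303.
Normalizing constant: 0.333333·0.0909091 + 0.333333·0.0022817 + 0.333333·0.0389851 = 0.0440586.
P(A | observation) = 0.030303 / 0.0440586 = 0.687789.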